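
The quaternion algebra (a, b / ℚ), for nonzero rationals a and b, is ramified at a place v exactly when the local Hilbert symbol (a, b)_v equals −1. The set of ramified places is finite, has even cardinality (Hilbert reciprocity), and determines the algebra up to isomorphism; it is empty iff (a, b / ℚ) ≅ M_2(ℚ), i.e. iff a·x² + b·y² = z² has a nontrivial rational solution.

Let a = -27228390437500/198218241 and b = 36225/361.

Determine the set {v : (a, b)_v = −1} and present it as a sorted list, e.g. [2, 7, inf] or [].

[]

Mod squares: a ≡ -7, b ≡ 161. Check v ∈ {∞, 2, 3, 5, 7, 13, 19, 23}.
v=∞: -7 < 0 and 161 > 0  ⇒  (a,b)_∞ = +1.
v=19: a=19^-4·(≡18), b=19^-2·(≡11) mod 19; (18|19)=-1, (11|19)=+1; (−1)^{-4·-2·9}·(-1)^-2·(+1)^-4 = +1.
v=5: a=5^6·(≡2), b=5^2·(≡4) mod 5; (2|5)=-1, (4|5)=+1; (−1)^{6·2·2}·(-1)^2·(+1)^6 = +1.
v=7: a=7^7·(≡3), b=7^1·(≡4) mod 7; (3|7)=-1, (4|7)=+1; (−1)^{7·1·3}·(-1)^1·(+1)^7 = +1.
v=2: v_2(a)=2, v_2(b)=0; units ≡ 1, 1 (mod 8); ε·ε+αω+βω = 0·0+2·0+0·0 ≡ 0  ⇒  (a,b)_2 = +1.
v=13: a=13^-2·(≡7), b=13^0·(≡2) mod 13; (7|13)=-1, (2|13)=-1; (−1)^{-2·0·6}·(-1)^0·(-1)^-2 = +1.
v=3: a=3^-2·(≡2), b=3^2·(≡2) mod 3; (2|3)=-1, (2|3)=-1; (−1)^{-2·2·1}·(-1)^2·(-1)^-2 = +1.
v=23: a=23^2·(≡18), b=23^1·(≡5) mod 23; (18|23)=+1, (5|23)=-1; (−1)^{2·1·11}·(+1)^1·(-1)^2 = +1.
Ram(a, b) = ∅: the form -7·x² + 161·y² − z² is isotropic over every ℚ_v, so by Hasse–Minkowski it is isotropic over ℚ.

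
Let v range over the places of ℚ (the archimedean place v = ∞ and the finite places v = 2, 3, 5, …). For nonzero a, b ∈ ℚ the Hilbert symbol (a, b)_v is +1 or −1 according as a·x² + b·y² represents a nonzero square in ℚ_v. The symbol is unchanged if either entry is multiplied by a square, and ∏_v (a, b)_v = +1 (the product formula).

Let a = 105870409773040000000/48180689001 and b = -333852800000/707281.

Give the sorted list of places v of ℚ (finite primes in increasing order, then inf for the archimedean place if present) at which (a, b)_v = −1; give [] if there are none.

[2, 5, 17, 19]

Mod squares: a ≡ 1615, b ≡ -5. Check v ∈ {∞, 2, 3, 5, 11, 17, 19, 23, 29}.
v=3: a=3^-4·(≡1), b=3^0·(≡1) mod 3; (1|3)=+1, (1|3)=+1; (−1)^{-4·0·1}·(+1)^0·(+1)^-4 = +1.
v=17: a=17^1·(≡10), b=17^2·(≡5) mod 17; (10|17)=-1, (5|17)=-1; (−1)^{1·2·8}·(-1)^2·(-1)^1 = -1.
v=23: a=23^4·(≡5), b=23^0·(≡16) mod 23; (5|23)=-1, (16|23)=+1; (−1)^{4·0·11}·(-1)^0·(+1)^4 = +1.
v=∞: 1615 > 0 and -5 < 0  ⇒  (a,b)_∞ = +1.
v=11: a=11^4·(≡9), b=11^0·(≡2) mod 11; (9|11)=+1, (2|11)=-1; (−1)^{4·0·5}·(+1)^0·(-1)^4 = +1.
v=19: a=19^1·(≡5), b=19^2·(≡12) mod 19; (5|19)=+1, (12|19)=-1; (−1)^{1·2·9}·(+1)^2·(-1)^1 = -1.
v=2: v_2(a)=10, v_2(b)=10; units ≡ 7, 3 (mod 8); ε·ε+αω+βω = 1·1+10·1+10·0 ≡ 1  ⇒  (a,b)_2 = -1.
v=5: a=5^7·(≡2), b=5^5·(≡4) mod 5; (2|5)=-1, (4|5)=+1; (−1)^{7·5·2}·(-1)^5·(+1)^7 = -1.
v=29: a=29^-6·(≡13), b=29^-4·(≡22) mod 29; (13|29)=+1, (22|29)=+1; (−1)^{-6·-4·14}·(+1)^-4·(+1)^-6 = +1.
|Ram(1615, -5)| = 4, even; anisotropic at {2, 5, 17, 19}.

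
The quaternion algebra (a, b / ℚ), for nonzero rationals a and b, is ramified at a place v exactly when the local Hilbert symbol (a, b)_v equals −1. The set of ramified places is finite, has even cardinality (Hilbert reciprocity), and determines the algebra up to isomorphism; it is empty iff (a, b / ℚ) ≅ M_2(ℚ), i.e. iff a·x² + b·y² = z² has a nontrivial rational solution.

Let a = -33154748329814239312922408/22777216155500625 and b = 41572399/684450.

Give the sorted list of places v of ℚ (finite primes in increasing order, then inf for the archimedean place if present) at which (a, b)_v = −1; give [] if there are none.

(a, b) ≡ (-12122, 638) mod (ℚ^×)²; places V = {2, 3, 5, 7, 11, 13, 17, 19, 29, 37, ∞}.
(a,b)_13: α=-4, u≡2; β=-2, v≡9 (mod 13); (2|13)=-1, (9|13)=+1; sign (−1)^0·-1^-2·+1^-4 = +1.
(a,b)_29: α=3, u≡19; β=1, v≡25 (mod 29); (19|29)=-1, (25|29)=+1; sign (−1)^0·-1^1·+1^3 = -1.
(a,b)_37: α=2, u≡19; β=0, v≡36 (mod 37); (19|37)=-1, (36|37)=+1; sign (−1)^0·-1^0·+1^2 = +1.
(a,b)_11: α=3, u≡5; β=1, v≡9 (mod 11); (5|11)=+1, (9|11)=+1; sign (−1)^1·+1^1·+1^3 = -1.
(a,b)_17: α=2, u≡9; β=0, v≡16 (mod 17); (9|17)=+1, (16|17)=+1; sign (−1)^0·+1^0·+1^2 = +1.
(a,b)_7: α=-4, u≡4; β=0, v≡2 (mod 7); (4|7)=+1, (2|7)=+1; sign (−1)^0·+1^0·+1^-4 = +1.
(a,b)_3: α=-12, u≡1; β=-4, v≡2 (mod 3); (1|3)=+1, (2|3)=-1; sign (−1)^0·+1^-4·-1^-12 = +1.
(a,b)_∞: sgn(-12122)=−, sgn(638)=+, so +1.
(a,b)_5: α=-4, u≡2; β=-2, v≡3 (mod 5); (2|5)=-1, (3|5)=-1; sign (−1)^0·-1^-2·-1^-4 = +1.
(a,b)_2: α=3, β=-1; u≡3, v≡7 (mod 8); ε(u)ε(v)=1·1, αω(v)=3·0, βω(u)=-1·1; sum ≡ 0  ⇒  +1.
(a,b)_19: α=9, u≡10; β=4, v≡7 (mod 19); (10|19)=-1, (7|19)=+1; sign (−1)^0·-1^4·+1^9 = +1.
|Ram(-12122, 638)| = 2, even; anisotropic at {11, 29}.

[11, 29]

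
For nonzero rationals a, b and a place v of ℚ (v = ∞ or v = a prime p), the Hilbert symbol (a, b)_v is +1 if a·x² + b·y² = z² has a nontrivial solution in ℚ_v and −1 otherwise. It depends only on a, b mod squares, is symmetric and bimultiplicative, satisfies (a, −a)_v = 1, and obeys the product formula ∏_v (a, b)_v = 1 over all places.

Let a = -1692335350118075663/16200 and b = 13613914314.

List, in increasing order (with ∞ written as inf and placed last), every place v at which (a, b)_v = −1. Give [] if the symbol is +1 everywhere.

Mod squares: a ≡ -79534, b ≡ 506. Check v ∈ {∞, 2, 3, 5, 7, 11, 13, 19, 23}.
v=5: a=5^-2·(≡4), b=5^0·(≡4) mod 5; (4|5)=+1, (4|5)=+1; (−1)^{-2·0·2}·(+1)^0·(+1)^-2 = +1.
v=19: a=19^3·(≡10), b=19^2·(≡18) mod 19; (10|19)=-1, (18|19)=-1; (−1)^{3·2·9}·(-1)^2·(-1)^3 = -1.
v=∞: -79534 < 0 and 506 > 0  ⇒  (a,b)_∞ = +1.
v=23: a=23^1·(≡15), b=23^1·(≡17) mod 23; (15|23)=-1, (17|23)=-1; (−1)^{1·1·11}·(-1)^1·(-1)^1 = -1.
v=2: v_2(a)=-3, v_2(b)=1; units ≡ 1, 5 (mod 8); ε·ε+αω+βω = 0·0+-3·1+1·0 ≡ 1  ⇒  (a,b)_2 = -1.
v=3: a=3^-4·(≡2), b=3^2·(≡2) mod 3; (2|3)=-1, (2|3)=-1; (−1)^{-4·2·1}·(-1)^2·(-1)^-4 = +1.
v=13: a=13^3·(≡7), b=13^2·(≡10) mod 13; (7|13)=-1, (10|13)=+1; (−1)^{3·2·6}·(-1)^2·(+1)^3 = +1.
v=11: a=11^2·(≡7), b=11^1·(≡6) mod 11; (7|11)=-1, (6|11)=-1; (−1)^{2·1·5}·(-1)^1·(-1)^2 = -1.
v=7: a=7^9·(≡5), b=7^2·(≡2) mod 7; (5|7)=-1, (2|7)=+1; (−1)^{9·2·3}·(-1)^2·(+1)^9 = +1.
(-79534, 506 / ℚ) ramifies at {2, 11, 19, 23}: a division algebra.

[2, 11, 19, 23]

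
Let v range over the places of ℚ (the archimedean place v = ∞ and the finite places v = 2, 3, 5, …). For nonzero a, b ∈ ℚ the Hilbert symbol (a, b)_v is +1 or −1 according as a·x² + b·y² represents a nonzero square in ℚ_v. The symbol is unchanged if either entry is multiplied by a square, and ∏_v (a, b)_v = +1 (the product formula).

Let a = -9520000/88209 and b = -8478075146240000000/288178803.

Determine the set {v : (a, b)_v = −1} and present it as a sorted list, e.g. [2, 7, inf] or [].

Mod squares: a ≡ -238, b ≡ -438495. Check v ∈ {∞, 2, 3, 5, 7, 11, 17, 23, 31, 41}.
v=23: a=23^0·(≡17), b=23^1·(≡9) mod 23; (17|23)=-1, (9|23)=+1; (−1)^{0·1·11}·(-1)^1·(+1)^0 = -1.
v=17: a=17^1·(≡5), b=17^2·(≡7) mod 17; (5|17)=-1, (7|17)=-1; (−1)^{1·2·8}·(-1)^2·(-1)^1 = -1.
v=5: a=5^4·(≡2), b=5^7·(≡1) mod 5; (2|5)=-1, (1|5)=+1; (−1)^{4·7·2}·(-1)^7·(+1)^4 = -1.
v=7: a=7^1·(≡1), b=7^2·(≡6) mod 7; (1|7)=+1, (6|7)=-1; (−1)^{1·2·3}·(+1)^2·(-1)^1 = -1.
v=41: a=41^0·(≡2), b=41^1·(≡30) mod 41; (2|41)=+1, (30|41)=-1; (−1)^{0·1·20}·(+1)^1·(-1)^0 = +1.
v=31: a=31^0·(≡16), b=31^1·(≡23) mod 31; (16|31)=+1, (23|31)=-1; (−1)^{0·1·15}·(+1)^1·(-1)^0 = +1.
v=11: a=11^-2·(≡9), b=11^-4·(≡1) mod 11; (9|11)=+1, (1|11)=+1; (−1)^{-2·-4·5}·(+1)^-4·(+1)^-2 = +1.
v=3: a=3^-6·(≡2), b=3^-9·(≡1) mod 3; (2|3)=-1, (1|3)=+1; (−1)^{-6·-9·1}·(-1)^-9·(+1)^-6 = -1.
v=2: v_2(a)=7, v_2(b)=18; units ≡ 1, 1 (mod 8); ε·ε+αω+βω = 0·0+7·0+18·0 ≡ 0  ⇒  (a,b)_2 = +1.
v=∞: -238 < 0 and -438495 < 0  ⇒  (a,b)_∞ = -1.
Ram(-238, -438495) = {3, 5, 7, 17, 23, ∞}; no ℚ_3-point on the conic.

[3, 5, 7, 17, 23, inf]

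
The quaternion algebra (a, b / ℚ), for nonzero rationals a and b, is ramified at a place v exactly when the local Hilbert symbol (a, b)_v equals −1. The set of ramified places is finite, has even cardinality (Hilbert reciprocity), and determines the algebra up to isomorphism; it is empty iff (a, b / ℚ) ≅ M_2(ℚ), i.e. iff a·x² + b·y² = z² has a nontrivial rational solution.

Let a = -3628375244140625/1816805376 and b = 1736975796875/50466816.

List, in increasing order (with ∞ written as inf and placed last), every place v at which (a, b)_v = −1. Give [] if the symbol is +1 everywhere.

[2, 17]

Mod squares: a ≡ -17, b ≡ 11. Check v ∈ {∞, 2, 3, 5, 11, 17, 37}.
v=∞: -17 < 0 and 11 > 0  ⇒  (a,b)_∞ = +1.
v=11: a=11^2·(≡3), b=11^3·(≡3) mod 11; (3|11)=+1, (3|11)=+1; (−1)^{2·3·5}·(+1)^3·(+1)^2 = +1.
v=2: v_2(a)=-14, v_2(b)=-12; units ≡ 7, 3 (mod 8); ε·ε+αω+βω = 1·1+-14·1+-12·0 ≡ 1  ⇒  (a,b)_2 = -1.
v=5: a=5^14·(≡2), b=5^6·(≡1) mod 5; (2|5)=-1, (1|5)=+1; (−1)^{14·6·2}·(-1)^6·(+1)^14 = +1.
v=17: a=17^3·(≡9), b=17^4·(≡11) mod 17; (9|17)=+1, (11|17)=-1; (−1)^{3·4·8}·(+1)^4·(-1)^3 = -1.
v=37: a=37^-2·(≡23), b=37^-2·(≡26) mod 37; (23|37)=-1, (26|37)=+1; (−1)^{-2·-2·18}·(-1)^-2·(+1)^-2 = +1.
v=3: a=3^-4·(≡1), b=3^-2·(≡2) mod 3; (1|3)=+1, (2|3)=-1; (−1)^{-4·-2·1}·(+1)^-2·(-1)^-4 = +1.
|Ram(-17, 11)| = 2, even; anisotropic at {2, 17}.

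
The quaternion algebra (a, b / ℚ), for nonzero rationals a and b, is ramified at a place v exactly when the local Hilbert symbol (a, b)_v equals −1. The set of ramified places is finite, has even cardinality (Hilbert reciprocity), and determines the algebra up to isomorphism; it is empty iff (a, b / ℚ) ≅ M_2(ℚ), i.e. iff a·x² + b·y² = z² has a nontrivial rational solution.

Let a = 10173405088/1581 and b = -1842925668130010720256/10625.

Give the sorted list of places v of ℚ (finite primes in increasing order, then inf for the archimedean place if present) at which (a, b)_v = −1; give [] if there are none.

(a, b) ≡ (91698, -162282) mod (ℚ^×)²; places V = {2, 3, 5, 7, 11, 13, 17, 29, 31, 37, 43, ∞}.
(a,b)_17: α=-1, u≡3; β=-1, v≡8 (mod 17); (3|17)=-1, (8|17)=+1; sign (−1)^0·-1^-1·+1^-1 = -1.
(a,b)_11: α=2, u≡8; β=4, v≡9 (mod 11); (8|11)=-1, (9|11)=+1; sign (−1)^0·-1^4·+1^2 = +1.
(a,b)_7: α=2, u≡6; β=2, v≡5 (mod 7); (6|7)=-1, (5|7)=-1; sign (−1)^0·-1^2·-1^2 = +1.
(a,b)_13: α=0, u≡10; β=2, v≡12 (mod 13); (10|13)=+1, (12|13)=+1; sign (−1)^0·+1^2·+1^0 = +1.
(a,b)_31: α=-1, u≡15; β=0, v≡24 (mod 31); (15|31)=-1, (24|31)=-1; sign (−1)^0·-1^0·-1^-1 = -1.
(a,b)_37: α=0, u≡36; β=1, v≡14 (mod 37); (36|37)=+1, (14|37)=-1; sign (−1)^0·+1^1·-1^0 = +1.
(a,b)_2: α=5, β=11; u≡1, v≡3 (mod 8); ε(u)ε(v)=0·1, αω(v)=5·1, βω(u)=11·0; sum ≡ 1  ⇒  -1.
(a,b)_∞: sgn(91698)=+, sgn(-162282)=−, so +1.
(a,b)_29: α=1, u≡5; β=2, v≡18 (mod 29); (5|29)=+1, (18|29)=-1; sign (−1)^0·+1^2·-1^1 = -1.
(a,b)_3: α=-1, u≡2; β=1, v≡2 (mod 3); (2|3)=-1, (2|3)=-1; sign (−1)^1·-1^1·-1^-1 = -1.
(a,b)_43: α=2, u≡34; β=3, v≡14 (mod 43); (34|43)=-1, (14|43)=+1; sign (−1)^0·-1^3·+1^2 = -1.
(a,b)_5: α=0, u≡3; β=-4, v≡2 (mod 5); (3|5)=-1, (2|5)=-1; sign (−1)^0·-1^-4·-1^0 = +1.
(91698, -162282 / ℚ) ramifies at {2, 3, 17, 29, 31, 43}: a division algebra.

[2, 3, 17, 29, 31, 43]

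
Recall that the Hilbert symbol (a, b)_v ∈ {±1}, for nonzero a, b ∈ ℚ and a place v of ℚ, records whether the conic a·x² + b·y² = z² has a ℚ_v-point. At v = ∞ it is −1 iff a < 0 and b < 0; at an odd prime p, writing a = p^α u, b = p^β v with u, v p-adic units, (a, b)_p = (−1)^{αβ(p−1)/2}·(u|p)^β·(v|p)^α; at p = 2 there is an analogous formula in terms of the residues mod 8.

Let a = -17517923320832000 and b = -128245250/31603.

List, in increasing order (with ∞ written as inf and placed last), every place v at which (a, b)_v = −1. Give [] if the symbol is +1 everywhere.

[11, 17, 29, inf]

(a, b) ≡ (-1681130, -54230) mod (ℚ^×)²; places V = {2, 5, 7, 11, 13, 17, 19, 29, 31, ∞}.
(a,b)_29: α=3, u≡5; β=1, v≡14 (mod 29); (5|29)=+1, (14|29)=-1; sign (−1)^0·+1^1·-1^3 = -1.
(a,b)_2: α=13, β=1; u≡3, v≡5 (mod 8); ε(u)ε(v)=1·0, αω(v)=13·1, βω(u)=1·1; sum ≡ 0  ⇒  +1.
(a,b)_∞: sgn(-1681130)=−, sgn(-54230)=−, so -1.
(a,b)_7: α=0, u≡4; β=2, v≡3 (mod 7); (4|7)=+1, (3|7)=-1; sign (−1)^0·+1^2·-1^0 = +1.
(a,b)_11: α=3, u≡9; β=-1, v≡5 (mod 11); (9|11)=+1, (5|11)=+1; sign (−1)^1·+1^-1·+1^3 = -1.
(a,b)_5: α=3, u≡4; β=3, v≡1 (mod 5); (4|5)=+1, (1|5)=+1; sign (−1)^0·+1^3·+1^3 = +1.
(a,b)_31: α=1, u≡25; β=0, v≡1 (mod 31); (25|31)=+1, (1|31)=+1; sign (−1)^0·+1^0·+1^1 = +1.
(a,b)_17: α=1, u≡9; β=-1, v≡5 (mod 17); (9|17)=+1, (5|17)=-1; sign (−1)^0·+1^-1·-1^1 = -1.
(a,b)_13: α=0, u≡12; β=-2, v≡2 (mod 13); (12|13)=+1, (2|13)=-1; sign (−1)^0·+1^-2·-1^0 = +1.
(a,b)_19: α=0, u≡4; β=2, v≡2 (mod 19); (4|19)=+1, (2|19)=-1; sign (−1)^0·+1^2·-1^0 = +1.
Ram(-1681130, -54230) = {11, 17, 29, ∞}; no ℚ_11-point on the conic.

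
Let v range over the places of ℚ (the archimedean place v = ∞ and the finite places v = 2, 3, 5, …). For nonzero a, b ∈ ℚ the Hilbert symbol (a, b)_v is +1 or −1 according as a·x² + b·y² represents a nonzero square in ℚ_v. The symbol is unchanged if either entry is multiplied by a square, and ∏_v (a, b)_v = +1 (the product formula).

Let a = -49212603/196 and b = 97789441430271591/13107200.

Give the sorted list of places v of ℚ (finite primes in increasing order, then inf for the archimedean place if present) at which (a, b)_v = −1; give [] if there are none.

(a, b) ≡ (-187, 782782) mod (ℚ^×)²; places V = {2, 3, 5, 7, 11, 13, 17, 19, 23, ∞}.
(a,b)_2: α=-2, β=-19; u≡5, v≡7 (mod 8); ε(u)ε(v)=0·1, αω(v)=-2·0, βω(u)=-19·1; sum ≡ 1  ⇒  -1.
(a,b)_13: α=0, u≡2; β=1, v≡6 (mod 13); (2|13)=-1, (6|13)=-1; sign (−1)^0·-1^1·-1^0 = -1.
(a,b)_23: α=0, u≡5; β=1, v≡14 (mod 23); (5|23)=-1, (14|23)=-1; sign (−1)^0·-1^1·-1^0 = -1.
(a,b)_∞: sgn(-187)=−, sgn(782782)=+, so +1.
(a,b)_5: α=0, u≡2; β=-2, v≡2 (mod 5); (2|5)=-1, (2|5)=-1; sign (−1)^0·-1^-2·-1^0 = +1.
(a,b)_17: α=1, u≡6; β=3, v≡11 (mod 17); (6|17)=-1, (11|17)=-1; sign (−1)^0·-1^3·-1^1 = +1.
(a,b)_3: α=6, u≡2; β=10, v≡1 (mod 3); (2|3)=-1, (1|3)=+1; sign (−1)^0·-1^10·+1^6 = +1.
(a,b)_7: α=-2, u≡2; β=1, v≡2 (mod 7); (2|7)=+1, (2|7)=+1; sign (−1)^0·+1^1·+1^-2 = +1.
(a,b)_11: α=1, u≡4; β=5, v≡3 (mod 11); (4|11)=+1, (3|11)=+1; sign (−1)^1·+1^5·+1^1 = -1.
(a,b)_19: α=2, u≡13; β=0, v≡4 (mod 19); (13|19)=-1, (4|19)=+1; sign (−1)^0·-1^0·+1^2 = +1.
|Ram(-187, 782782)| = 4, even; anisotropic at {2, 11, 13, 23}.

[2, 11, 13, 23]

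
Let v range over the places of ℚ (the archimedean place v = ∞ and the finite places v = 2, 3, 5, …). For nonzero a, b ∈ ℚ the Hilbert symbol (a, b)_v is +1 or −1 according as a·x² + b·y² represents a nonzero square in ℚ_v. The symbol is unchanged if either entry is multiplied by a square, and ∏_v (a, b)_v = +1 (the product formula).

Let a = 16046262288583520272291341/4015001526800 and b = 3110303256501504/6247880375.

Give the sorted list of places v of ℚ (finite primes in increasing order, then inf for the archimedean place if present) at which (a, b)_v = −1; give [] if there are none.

[5, 7, 17, 29]

Mod squares: a ≡ 493, b ≡ 19635. Check v ∈ {∞, 2, 3, 5, 7, 11, 17, 19, 29, 43, 47}.
v=29: a=29^1·(≡11), b=29^0·(≡12) mod 29; (11|29)=-1, (12|29)=-1; (−1)^{1·0·14}·(-1)^0·(-1)^1 = -1.
v=43: a=43^4·(≡19), b=43^2·(≡33) mod 43; (19|43)=-1, (33|43)=-1; (−1)^{4·2·21}·(-1)^2·(-1)^4 = +1.
v=47: a=47^-4·(≡38), b=47^-2·(≡36) mod 47; (38|47)=-1, (36|47)=+1; (−1)^{-4·-2·23}·(-1)^-2·(+1)^-4 = +1.
v=7: a=7^6·(≡6), b=7^5·(≡5) mod 7; (6|7)=-1, (5|7)=-1; (−1)^{6·5·3}·(-1)^5·(-1)^6 = -1.
v=∞: 493 > 0 and 19635 > 0  ⇒  (a,b)_∞ = +1.
v=19: a=19^8·(≡3), b=19^4·(≡18) mod 19; (3|19)=-1, (18|19)=-1; (−1)^{8·4·9}·(-1)^4·(-1)^8 = +1.
v=3: a=3^4·(≡1), b=3^1·(≡2) mod 3; (1|3)=+1, (2|3)=-1; (−1)^{4·1·1}·(+1)^1·(-1)^4 = +1.
v=17: a=17^-1·(≡7), b=17^-1·(≡16) mod 17; (7|17)=-1, (16|17)=+1; (−1)^{-1·-1·8}·(-1)^-1·(+1)^-1 = -1.
v=11: a=11^-2·(≡4), b=11^-3·(≡9) mod 11; (4|11)=+1, (9|11)=+1; (−1)^{-2·-3·5}·(+1)^-3·(+1)^-2 = +1.
v=5: a=5^-2·(≡3), b=5^-3·(≡3) mod 5; (3|5)=-1, (3|5)=-1; (−1)^{-2·-3·2}·(-1)^-3·(-1)^-2 = -1.
v=2: v_2(a)=-4, v_2(b)=8; units ≡ 5, 3 (mod 8); ε·ε+αω+βω = 0·1+-4·1+8·1 ≡ 0  ⇒  (a,b)_2 = +1.
Ram(493, 19635) = {5, 7, 17, 29}; no ℚ_5-point on the conic.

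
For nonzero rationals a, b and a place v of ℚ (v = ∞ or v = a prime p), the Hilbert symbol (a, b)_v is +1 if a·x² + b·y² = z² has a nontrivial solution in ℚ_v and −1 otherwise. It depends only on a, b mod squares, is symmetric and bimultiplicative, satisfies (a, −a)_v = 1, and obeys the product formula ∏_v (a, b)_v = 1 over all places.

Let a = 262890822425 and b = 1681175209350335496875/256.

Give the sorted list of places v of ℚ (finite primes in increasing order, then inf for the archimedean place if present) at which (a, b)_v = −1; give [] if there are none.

Mod squares: a ≡ 17, b ≡ 124355. Check v ∈ {∞, 2, 5, 7, 11, 17, 19}.
v=2: v_2(a)=0, v_2(b)=-8; units ≡ 1, 3 (mod 8); ε·ε+αω+βω = 0·1+0·1+-8·0 ≡ 0  ⇒  (a,b)_2 = +1.
v=5: a=5^2·(≡2), b=5^5·(≡4) mod 5; (2|5)=-1, (4|5)=+1; (−1)^{2·5·2}·(-1)^5·(+1)^2 = -1.
v=∞: 17 > 0 and 124355 > 0  ⇒  (a,b)_∞ = +1.
v=11: a=11^2·(≡10), b=11^5·(≡7) mod 11; (10|11)=-1, (7|11)=-1; (−1)^{2·5·5}·(-1)^5·(-1)^2 = -1.
v=17: a=17^3·(≡8), b=17^5·(≡11) mod 17; (8|17)=+1, (11|17)=-1; (−1)^{3·5·8}·(+1)^5·(-1)^3 = -1.
v=7: a=7^2·(≡3), b=7^3·(≡3) mod 7; (3|7)=-1, (3|7)=-1; (−1)^{2·3·3}·(-1)^3·(-1)^2 = -1.
v=19: a=19^2·(≡9), b=19^3·(≡4) mod 19; (9|19)=+1, (4|19)=+1; (−1)^{2·3·9}·(+1)^3·(+1)^2 = +1.
(17, 124355 / ℚ) ramifies at {5, 7, 11, 17}: a division algebra.

[5, 7, 11, 17]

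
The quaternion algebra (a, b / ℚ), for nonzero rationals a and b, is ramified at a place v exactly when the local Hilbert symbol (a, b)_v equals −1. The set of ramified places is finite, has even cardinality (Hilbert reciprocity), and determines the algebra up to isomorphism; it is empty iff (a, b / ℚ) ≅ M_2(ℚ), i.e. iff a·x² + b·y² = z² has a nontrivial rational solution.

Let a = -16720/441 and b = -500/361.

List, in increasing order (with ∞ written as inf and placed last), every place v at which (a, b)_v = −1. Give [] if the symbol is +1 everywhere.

[2, 11, 19, inf]

(a, b) ≡ (-1045, -5) mod (ℚ^×)²; places V = {2, 3, 5, 7, 11, 19, ∞}.
(a,b)_∞: sgn(-1045)=−, sgn(-5)=−, so -1.
(a,b)_5: α=1, u≡1; β=3, v≡1 (mod 5); (1|5)=+1, (1|5)=+1; sign (−1)^0·+1^3·+1^1 = +1.
(a,b)_3: α=-2, u≡2; β=0, v≡1 (mod 3); (2|3)=-1, (1|3)=+1; sign (−1)^0·-1^0·+1^-2 = +1.
(a,b)_7: α=-2, u≡5; β=0, v≡1 (mod 7); (5|7)=-1, (1|7)=+1; sign (−1)^0·-1^0·+1^-2 = +1.
(a,b)_19: α=1, u≡8; β=-2, v≡13 (mod 19); (8|19)=-1, (13|19)=-1; sign (−1)^0·-1^-2·-1^1 = -1.
(a,b)_11: α=1, u≡9; β=0, v≡8 (mod 11); (9|11)=+1, (8|11)=-1; sign (−1)^0·+1^0·-1^1 = -1.
(a,b)_2: α=4, β=2; u≡3, v≡3 (mod 8); ε(u)ε(v)=1·1, αω(v)=4·1, βω(u)=2·1; sum ≡ 1  ⇒  -1.
|Ram(-1045, -5)| = 4, even; anisotropic at {2, 11, 19, ∞}.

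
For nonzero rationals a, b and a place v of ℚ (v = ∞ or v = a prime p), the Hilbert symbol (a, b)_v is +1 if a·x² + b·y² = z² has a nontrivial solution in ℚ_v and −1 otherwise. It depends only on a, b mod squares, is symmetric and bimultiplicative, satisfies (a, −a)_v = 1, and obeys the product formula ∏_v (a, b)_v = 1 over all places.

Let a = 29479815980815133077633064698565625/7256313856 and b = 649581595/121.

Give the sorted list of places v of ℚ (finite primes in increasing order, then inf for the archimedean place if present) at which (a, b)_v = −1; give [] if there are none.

(a, b) ≡ (6209712145, 1799395) mod (ℚ^×)²; places V = {2, 3, 5, 7, 11, 13, 17, 19, 29, 31, 47, ∞}.
(a,b)_3: α=6, u≡1; β=0, v≡1 (mod 3); (1|3)=+1, (1|3)=+1; sign (−1)^0·+1^0·+1^6 = +1.
(a,b)_47: α=3, u≡30; β=1, v≡32 (mod 47); (30|47)=-1, (32|47)=+1; sign (−1)^1·-1^1·+1^3 = +1.
(a,b)_11: α=-6, u≡7; β=-2, v≡3 (mod 11); (7|11)=-1, (3|11)=+1; sign (−1)^0·-1^-2·+1^-6 = +1.
(a,b)_19: α=9, u≡8; β=3, v≡4 (mod 19); (8|19)=-1, (4|19)=+1; sign (−1)^1·-1^3·+1^9 = +1.
(a,b)_17: α=3, u≡2; β=0, v≡9 (mod 17); (2|17)=+1, (9|17)=+1; sign (−1)^0·+1^0·+1^3 = +1.
(a,b)_2: α=-12, β=0; u≡1, v≡3 (mod 8); ε(u)ε(v)=0·1, αω(v)=-12·1, βω(u)=0·0; sum ≡ 0  ⇒  +1.
(a,b)_31: α=3, u≡24; β=1, v≡27 (mod 31); (24|31)=-1, (27|31)=-1; sign (−1)^1·-1^1·-1^3 = -1.
(a,b)_29: α=1, u≡23; β=0, v≡2 (mod 29); (23|29)=+1, (2|29)=-1; sign (−1)^0·+1^0·-1^1 = -1.
(a,b)_5: α=5, u≡1; β=1, v≡4 (mod 5); (1|5)=+1, (4|5)=+1; sign (−1)^0·+1^1·+1^5 = +1.
(a,b)_7: α=1, u≡4; β=0, v≡6 (mod 7); (4|7)=+1, (6|7)=-1; sign (−1)^0·+1^0·-1^1 = -1.
(a,b)_13: α=1, u≡5; β=1, v≡10 (mod 13); (5|13)=-1, (10|13)=+1; sign (−1)^0·-1^1·+1^1 = -1.
(a,b)_∞: sgn(6209712145)=+, sgn(1799395)=+, so +1.
|Ram(6209712145, 1799395)| = 4, even; anisotropic at {7, 13, 29, 31}.

[7, 13, 29, 31]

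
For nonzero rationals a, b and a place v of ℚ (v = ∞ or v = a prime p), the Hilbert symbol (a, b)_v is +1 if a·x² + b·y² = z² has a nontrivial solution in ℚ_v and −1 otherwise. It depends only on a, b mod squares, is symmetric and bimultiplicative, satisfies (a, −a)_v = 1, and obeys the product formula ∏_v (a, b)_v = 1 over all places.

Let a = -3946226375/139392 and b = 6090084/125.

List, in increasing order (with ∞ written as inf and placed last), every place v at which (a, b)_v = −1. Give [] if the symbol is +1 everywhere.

(a, b) ≡ (-910, 5005) mod (ℚ^×)²; places V = {2, 3, 5, 7, 11, 13, 19, 31, ∞}.
(a,b)_11: α=-2, u≡1; β=1, v≡9 (mod 11); (1|11)=+1, (9|11)=+1; sign (−1)^0·+1^1·+1^-2 = +1.
(a,b)_7: α=1, u≡6; β=1, v≡4 (mod 7); (6|7)=-1, (4|7)=+1; sign (−1)^1·-1^1·+1^1 = +1.
(a,b)_19: α=2, u≡13; β=0, v≡3 (mod 19); (13|19)=-1, (3|19)=-1; sign (−1)^0·-1^0·-1^2 = +1.
(a,b)_31: α=2, u≡18; β=0, v≡10 (mod 31); (18|31)=+1, (10|31)=+1; sign (−1)^0·+1^0·+1^2 = +1.
(a,b)_5: α=3, u≡2; β=-3, v≡4 (mod 5); (2|5)=-1, (4|5)=+1; sign (−1)^0·-1^-3·+1^3 = -1.
(a,b)_2: α=-7, β=2; u≡1, v≡5 (mod 8); ε(u)ε(v)=0·0, αω(v)=-7·1, βω(u)=2·0; sum ≡ 1  ⇒  -1.
(a,b)_13: α=1, u≡11; β=3, v≡2 (mod 13); (11|13)=-1, (2|13)=-1; sign (−1)^0·-1^3·-1^1 = +1.
(a,b)_∞: sgn(-910)=−, sgn(5005)=+, so +1.
(a,b)_3: α=-2, u≡2; β=2, v≡1 (mod 3); (2|3)=-1, (1|3)=+1; sign (−1)^0·-1^2·+1^-2 = +1.
Ram(-910, 5005) = {2, 5}; no ℚ_2-point on the conic.

[2, 5]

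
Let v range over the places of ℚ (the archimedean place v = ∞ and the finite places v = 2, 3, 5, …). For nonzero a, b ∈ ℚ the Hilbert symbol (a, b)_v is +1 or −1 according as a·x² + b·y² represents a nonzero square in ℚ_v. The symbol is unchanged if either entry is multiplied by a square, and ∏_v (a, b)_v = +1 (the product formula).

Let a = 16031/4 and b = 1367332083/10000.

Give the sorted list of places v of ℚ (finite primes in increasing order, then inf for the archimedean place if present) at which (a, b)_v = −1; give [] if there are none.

[2, 13, 23, 41]

Mod squares: a ≡ 16031, b ≡ 208403. Check v ∈ {∞, 2, 3, 5, 13, 17, 23, 41}.
v=41: a=41^1·(≡26), b=41^1·(≡31) mod 41; (26|41)=-1, (31|41)=+1; (−1)^{1·1·20}·(-1)^1·(+1)^1 = -1.
v=3: a=3^0·(≡2), b=3^8·(≡2) mod 3; (2|3)=-1, (2|3)=-1; (−1)^{0·8·1}·(-1)^8·(-1)^0 = +1.
v=5: a=5^0·(≡4), b=5^-4·(≡3) mod 5; (4|5)=+1, (3|5)=-1; (−1)^{0·-4·2}·(+1)^-4·(-1)^0 = +1.
v=17: a=17^1·(≡2), b=17^1·(≡8) mod 17; (2|17)=+1, (8|17)=+1; (−1)^{1·1·8}·(+1)^1·(+1)^1 = +1.
v=23: a=23^1·(≡19), b=23^1·(≡15) mod 23; (19|23)=-1, (15|23)=-1; (−1)^{1·1·11}·(-1)^1·(-1)^1 = -1.
v=∞: 16031 > 0 and 208403 > 0  ⇒  (a,b)_∞ = +1.
v=13: a=13^0·(≡7), b=13^1·(≡6) mod 13; (7|13)=-1, (6|13)=-1; (−1)^{0·1·6}·(-1)^1·(-1)^0 = -1.
v=2: v_2(a)=-2, v_2(b)=-4; units ≡ 7, 3 (mod 8); ε·ε+αω+βω = 1·1+-2·1+-4·0 ≡ 1  ⇒  (a,b)_2 = -1.
(16031, 208403 / ℚ) ramifies at {2, 13, 23, 41}: a division algebra.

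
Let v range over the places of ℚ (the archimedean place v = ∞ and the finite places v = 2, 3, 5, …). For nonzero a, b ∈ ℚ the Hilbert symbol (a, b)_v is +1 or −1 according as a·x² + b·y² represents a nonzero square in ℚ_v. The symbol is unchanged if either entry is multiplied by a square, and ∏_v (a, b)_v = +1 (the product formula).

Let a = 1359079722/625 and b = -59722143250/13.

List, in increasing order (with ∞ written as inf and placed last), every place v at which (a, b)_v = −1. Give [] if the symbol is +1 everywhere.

Mod squares: a ≡ 58058, b ≡ -753610. Check v ∈ {∞, 2, 3, 5, 7, 11, 13, 17, 29, 31}.
v=2: v_2(a)=1, v_2(b)=1; units ≡ 5, 3 (mod 8); ε·ε+αω+βω = 0·1+1·1+1·1 ≡ 0  ⇒  (a,b)_2 = +1.
v=7: a=7^1·(≡3), b=7^2·(≡5) mod 7; (3|7)=-1, (5|7)=-1; (−1)^{1·2·3}·(-1)^2·(-1)^1 = -1.
v=13: a=13^1·(≡11), b=13^-1·(≡10) mod 13; (11|13)=-1, (10|13)=+1; (−1)^{1·-1·6}·(-1)^-1·(+1)^1 = -1.
v=3: a=3^4·(≡2), b=3^0·(≡2) mod 3; (2|3)=-1, (2|3)=-1; (−1)^{4·0·1}·(-1)^0·(-1)^4 = +1.
v=5: a=5^-4·(≡2), b=5^3·(≡3) mod 5; (2|5)=-1, (3|5)=-1; (−1)^{-4·3·2}·(-1)^3·(-1)^-4 = -1.
v=∞: 58058 > 0 and -753610 < 0  ⇒  (a,b)_∞ = +1.
v=17: a=17^2·(≡3), b=17^1·(≡3) mod 17; (3|17)=-1, (3|17)=-1; (−1)^{2·1·8}·(-1)^1·(-1)^2 = -1.
v=31: a=31^0·(≡27), b=31^1·(≡8) mod 31; (27|31)=-1, (8|31)=+1; (−1)^{0·1·15}·(-1)^1·(+1)^0 = -1.
v=29: a=29^1·(≡4), b=29^2·(≡5) mod 29; (4|29)=+1, (5|29)=+1; (−1)^{1·2·14}·(+1)^2·(+1)^1 = +1.
v=11: a=11^1·(≡1), b=11^1·(≡1) mod 11; (1|11)=+1, (1|11)=+1; (−1)^{1·1·5}·(+1)^1·(+1)^1 = -1.
(58058, -753610 / ℚ) ramifies at {5, 7, 11, 13, 17, 31}: a division algebra.

[5, 7, 11, 13, 17, 31]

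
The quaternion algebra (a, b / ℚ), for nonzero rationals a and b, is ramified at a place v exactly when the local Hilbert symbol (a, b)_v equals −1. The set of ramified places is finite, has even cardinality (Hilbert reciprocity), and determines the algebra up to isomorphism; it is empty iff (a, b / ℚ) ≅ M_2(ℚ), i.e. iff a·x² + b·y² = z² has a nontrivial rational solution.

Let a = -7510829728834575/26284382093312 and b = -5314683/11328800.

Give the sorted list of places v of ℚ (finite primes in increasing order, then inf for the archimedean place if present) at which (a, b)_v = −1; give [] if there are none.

Mod squares: a ≡ -286, b ≡ -6. Check v ∈ {∞, 2, 3, 5, 7, 11, 13, 17}.
v=17: a=17^-4·(≡12), b=17^-2·(≡12) mod 17; (12|17)=-1, (12|17)=-1; (−1)^{-4·-2·8}·(-1)^-2·(-1)^-4 = +1.
v=7: a=7^-4·(≡2), b=7^-2·(≡1) mod 7; (2|7)=+1, (1|7)=+1; (−1)^{-4·-2·3}·(+1)^-2·(+1)^-4 = +1.
v=5: a=5^2·(≡1), b=5^-2·(≡1) mod 5; (1|5)=+1, (1|5)=+1; (−1)^{2·-2·2}·(+1)^-2·(+1)^2 = +1.
v=13: a=13^1·(≡1), b=13^0·(≡8) mod 13; (1|13)=+1, (8|13)=-1; (−1)^{1·0·6}·(+1)^0·(-1)^1 = -1.
v=2: v_2(a)=-17, v_2(b)=-5; units ≡ 1, 5 (mod 8); ε·ε+αω+βω = 0·0+-17·1+-5·0 ≡ 1  ⇒  (a,b)_2 = -1.
v=3: a=3^4·(≡2), b=3^1·(≡1) mod 3; (2|3)=-1, (1|3)=+1; (−1)^{4·1·1}·(-1)^1·(+1)^4 = -1.
v=11: a=11^11·(≡10), b=11^6·(≡3) mod 11; (10|11)=-1, (3|11)=+1; (−1)^{11·6·5}·(-1)^6·(+1)^11 = +1.
v=∞: -286 < 0 and -6 < 0  ⇒  (a,b)_∞ = -1.
Ram(-286, -6) = {2, 3, 13, ∞}; no ℚ_2-point on the conic.

[2, 3, 13, inf]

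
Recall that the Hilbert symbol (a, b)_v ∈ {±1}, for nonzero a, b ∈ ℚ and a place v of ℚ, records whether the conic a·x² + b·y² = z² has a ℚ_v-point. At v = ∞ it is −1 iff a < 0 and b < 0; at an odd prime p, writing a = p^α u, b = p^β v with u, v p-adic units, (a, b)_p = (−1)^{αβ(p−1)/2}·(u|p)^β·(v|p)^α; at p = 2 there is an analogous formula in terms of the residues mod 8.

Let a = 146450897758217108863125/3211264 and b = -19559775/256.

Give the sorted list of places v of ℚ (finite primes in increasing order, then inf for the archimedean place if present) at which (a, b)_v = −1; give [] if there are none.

[3, 17]

(a, b) ≡ (351509, -1479) mod (ℚ^×)²; places V = {2, 3, 5, 7, 11, 17, 23, 29, 31, ∞}.
(a,b)_3: α=4, u≡2; β=1, v≡2 (mod 3); (2|3)=-1, (2|3)=-1; sign (−1)^0·-1^1·-1^4 = -1.
(a,b)_5: α=4, u≡4; β=2, v≡4 (mod 5); (4|5)=+1, (4|5)=+1; sign (−1)^0·+1^2·+1^4 = +1.
(a,b)_29: α=3, u≡4; β=1, v≡16 (mod 29); (4|29)=+1, (16|29)=+1; sign (−1)^0·+1^1·+1^3 = +1.
(a,b)_17: α=3, u≡7; β=1, v≡2 (mod 17); (7|17)=-1, (2|17)=+1; sign (−1)^0·-1^1·+1^3 = -1.
(a,b)_7: α=-2, u≡2; β=0, v≡6 (mod 7); (2|7)=+1, (6|7)=-1; sign (−1)^0·+1^0·-1^-2 = +1.
(a,b)_23: α=5, u≡11; β=2, v≡3 (mod 23); (11|23)=-1, (3|23)=+1; sign (−1)^0·-1^2·+1^5 = +1.
(a,b)_31: α=1, u≡11; β=0, v≡2 (mod 31); (11|31)=-1, (2|31)=+1; sign (−1)^0·-1^0·+1^1 = +1.
(a,b)_∞: sgn(351509)=+, sgn(-1479)=−, so +1.
(a,b)_11: α=2, u≡4; β=0, v≡6 (mod 11); (4|11)=+1, (6|11)=-1; sign (−1)^0·+1^0·-1^2 = +1.
(a,b)_2: α=-16, β=-8; u≡5, v≡1 (mod 8); ε(u)ε(v)=0·0, αω(v)=-16·0, βω(u)=-8·1; sum ≡ 0  ⇒  +1.
|Ram(351509, -1479)| = 2, even; anisotropic at {3, 17}.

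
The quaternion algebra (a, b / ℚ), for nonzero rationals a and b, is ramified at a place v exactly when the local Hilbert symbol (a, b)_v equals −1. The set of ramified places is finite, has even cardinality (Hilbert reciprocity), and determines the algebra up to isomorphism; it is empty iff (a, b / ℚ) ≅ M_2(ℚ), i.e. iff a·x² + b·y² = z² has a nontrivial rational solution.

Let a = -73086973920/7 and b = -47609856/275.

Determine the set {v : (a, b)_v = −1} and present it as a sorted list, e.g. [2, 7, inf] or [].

(a, b) ≡ (-43862210, -6314) mod (ℚ^×)²; places V = {2, 3, 5, 7, 11, 17, 29, 31, 41, ∞}.
(a,b)_41: α=1, u≡28; β=1, v≡8 (mod 41); (28|41)=-1, (8|41)=+1; sign (−1)^0·-1^1·+1^1 = -1.
(a,b)_29: α=1, u≡16; β=0, v≡10 (mod 29); (16|29)=+1, (10|29)=-1; sign (−1)^0·+1^0·-1^1 = -1.
(a,b)_3: α=6, u≡1; β=4, v≡1 (mod 3); (1|3)=+1, (1|3)=+1; sign (−1)^0·+1^4·+1^6 = +1.
(a,b)_11: α=0, u≡1; β=-1, v≡1 (mod 11); (1|11)=+1, (1|11)=+1; sign (−1)^0·+1^-1·+1^0 = +1.
(a,b)_∞: sgn(-43862210)=−, sgn(-6314)=−, so -1.
(a,b)_17: α=1, u≡6; β=0, v≡7 (mod 17); (6|17)=-1, (7|17)=-1; sign (−1)^0·-1^0·-1^1 = -1.
(a,b)_2: α=5, β=11; u≡7, v≡3 (mod 8); ε(u)ε(v)=1·1, αω(v)=5·1, βω(u)=11·0; sum ≡ 0  ⇒  +1.
(a,b)_31: α=1, u≡24; β=0, v≡14 (mod 31); (24|31)=-1, (14|31)=+1; sign (−1)^0·-1^0·+1^1 = +1.
(a,b)_7: α=-1, u≡5; β=1, v≡1 (mod 7); (5|7)=-1, (1|7)=+1; sign (−1)^1·-1^1·+1^-1 = +1.
(a,b)_5: α=1, u≡3; β=-2, v≡4 (mod 5); (3|5)=-1, (4|5)=+1; sign (−1)^0·-1^-2·+1^1 = +1.
|Ram(-43862210, -6314)| = 4, even; anisotropic at {17, 29, 41, ∞}.

[17, 29, 41, inf]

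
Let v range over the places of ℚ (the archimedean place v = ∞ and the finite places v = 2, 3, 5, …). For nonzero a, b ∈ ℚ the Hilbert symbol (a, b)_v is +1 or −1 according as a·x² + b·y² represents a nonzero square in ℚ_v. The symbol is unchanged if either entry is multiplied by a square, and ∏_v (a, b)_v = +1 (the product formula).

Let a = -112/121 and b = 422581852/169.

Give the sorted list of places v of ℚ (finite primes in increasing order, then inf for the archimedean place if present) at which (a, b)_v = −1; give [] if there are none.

[7, 17]

Mod squares: a ≡ -7, b ≡ 873103. Check v ∈ {∞, 2, 7, 11, 13, 17, 23, 29}.
v=17: a=17^0·(≡12), b=17^1·(≡1) mod 17; (12|17)=-1, (1|17)=+1; (−1)^{0·1·8}·(-1)^1·(+1)^0 = -1.
v=11: a=11^-2·(≡9), b=11^3·(≡8) mod 11; (9|11)=+1, (8|11)=-1; (−1)^{-2·3·5}·(+1)^3·(-1)^-2 = +1.
v=23: a=23^0·(≡12), b=23^1·(≡10) mod 23; (12|23)=+1, (10|23)=-1; (−1)^{0·1·11}·(+1)^1·(-1)^0 = +1.
v=∞: -7 < 0 and 873103 > 0  ⇒  (a,b)_∞ = +1.
v=7: a=7^1·(≡6), b=7^1·(≡3) mod 7; (6|7)=-1, (3|7)=-1; (−1)^{1·1·3}·(-1)^1·(-1)^1 = -1.
v=29: a=29^0·(≡24), b=29^1·(≡9) mod 29; (24|29)=+1, (9|29)=+1; (−1)^{0·1·14}·(+1)^1·(+1)^0 = +1.
v=2: v_2(a)=4, v_2(b)=2; units ≡ 1, 7 (mod 8); ε·ε+αω+βω = 0·1+4·0+2·0 ≡ 0  ⇒  (a,b)_2 = +1.
v=13: a=13^0·(≡11), b=13^-2·(≡4) mod 13; (11|13)=-1, (4|13)=+1; (−1)^{0·-2·6}·(-1)^-2·(+1)^0 = +1.
|Ram(-7, 873103)| = 2, even; anisotropic at {7, 17}.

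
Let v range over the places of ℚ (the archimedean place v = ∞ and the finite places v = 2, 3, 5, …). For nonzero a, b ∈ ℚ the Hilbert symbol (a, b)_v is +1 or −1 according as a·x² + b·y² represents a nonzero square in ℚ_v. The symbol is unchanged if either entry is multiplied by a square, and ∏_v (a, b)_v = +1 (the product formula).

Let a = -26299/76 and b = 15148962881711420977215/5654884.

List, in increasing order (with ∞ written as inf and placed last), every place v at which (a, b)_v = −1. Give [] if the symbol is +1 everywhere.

[2, 23]

(a, b) ≡ (-1729, 32580535) mod (ℚ^×)²; places V = {2, 3, 5, 7, 11, 13, 17, 19, 23, 29, 31, 37, 41, ∞}.
(a,b)_29: α=0, u≡26; β=-2, v≡3 (mod 29); (26|29)=-1, (3|29)=-1; sign (−1)^0·-1^-2·-1^0 = +1.
(a,b)_7: α=1, u≡5; β=2, v≡4 (mod 7); (5|7)=-1, (4|7)=+1; sign (−1)^0·-1^2·+1^1 = +1.
(a,b)_23: α=0, u≡15; β=1, v≡14 (mod 23); (15|23)=-1, (14|23)=-1; sign (−1)^0·-1^1·-1^0 = -1.
(a,b)_3: α=0, u≡2; β=2, v≡1 (mod 3); (2|3)=-1, (1|3)=+1; sign (−1)^0·-1^2·+1^0 = +1.
(a,b)_31: α=0, u≡28; β=1, v≡23 (mod 31); (28|31)=+1, (23|31)=-1; sign (−1)^0·+1^1·-1^0 = +1.
(a,b)_13: α=1, u≡4; β=1, v≡10 (mod 13); (4|13)=+1, (10|13)=+1; sign (−1)^0·+1^1·+1^1 = +1.
(a,b)_37: α=0, u≡4; β=1, v≡31 (mod 37); (4|37)=+1, (31|37)=-1; sign (−1)^0·+1^1·-1^0 = +1.
(a,b)_17: α=2, u≡12; β=6, v≡15 (mod 17); (12|17)=-1, (15|17)=+1; sign (−1)^0·-1^6·+1^2 = +1.
(a,b)_∞: sgn(-1729)=−, sgn(32580535)=+, so +1.
(a,b)_19: α=-1, u≡4; β=3, v≡10 (mod 19); (4|19)=+1, (10|19)=-1; sign (−1)^1·+1^3·-1^-1 = +1.
(a,b)_11: α=0, u≡9; β=2, v≡5 (mod 11); (9|11)=+1, (5|11)=+1; sign (−1)^0·+1^2·+1^0 = +1.
(a,b)_5: α=0, u≡1; β=1, v≡2 (mod 5); (1|5)=+1, (2|5)=-1; sign (−1)^0·+1^1·-1^0 = +1.
(a,b)_41: α=0, u≡3; β=-2, v≡5 (mod 41); (3|41)=-1, (5|41)=+1; sign (−1)^0·-1^-2·+1^0 = +1.
(a,b)_2: α=-2, β=-2; u≡7, v≡7 (mod 8); ε(u)ε(v)=1·1, αω(v)=-2·0, βω(u)=-2·0; sum ≡ 1  ⇒  -1.
(-1729, 32580535 / ℚ) ramifies at {2, 23}: a division algebra.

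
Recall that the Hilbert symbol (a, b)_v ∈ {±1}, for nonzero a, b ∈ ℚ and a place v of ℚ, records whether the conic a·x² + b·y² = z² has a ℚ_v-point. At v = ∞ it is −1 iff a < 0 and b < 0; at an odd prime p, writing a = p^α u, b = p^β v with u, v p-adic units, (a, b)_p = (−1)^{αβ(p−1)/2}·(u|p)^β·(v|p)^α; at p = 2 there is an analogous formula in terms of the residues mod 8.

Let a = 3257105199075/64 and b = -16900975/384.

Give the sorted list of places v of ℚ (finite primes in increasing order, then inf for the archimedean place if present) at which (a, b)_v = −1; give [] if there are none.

[3, 19]

Mod squares: a ≡ 1547, b ≡ -4056234. Check v ∈ {∞, 2, 3, 5, 7, 13, 17, 19, 23}.
v=∞: 1547 > 0 and -4056234 < 0  ⇒  (a,b)_∞ = +1.
v=7: a=7^3·(≡1), b=7^1·(≡6) mod 7; (1|7)=+1, (6|7)=-1; (−1)^{3·1·3}·(+1)^1·(-1)^3 = +1.
v=2: v_2(a)=-6, v_2(b)=-7; units ≡ 3, 3 (mod 8); ε·ε+αω+βω = 1·1+-6·1+-7·1 ≡ 0  ⇒  (a,b)_2 = +1.
v=17: a=17^1·(≡11), b=17^1·(≡7) mod 17; (11|17)=-1, (7|17)=-1; (−1)^{1·1·8}·(-1)^1·(-1)^1 = +1.
v=3: a=3^2·(≡2), b=3^-1·(≡1) mod 3; (2|3)=-1, (1|3)=+1; (−1)^{2·-1·1}·(-1)^-1·(+1)^2 = -1.
v=13: a=13^1·(≡2), b=13^1·(≡6) mod 13; (2|13)=-1, (6|13)=-1; (−1)^{1·1·6}·(-1)^1·(-1)^1 = +1.
v=23: a=23^2·(≡12), b=23^1·(≡3) mod 23; (12|23)=+1, (3|23)=+1; (−1)^{2·1·11}·(+1)^1·(+1)^2 = +1.
v=19: a=19^2·(≡10), b=19^1·(≡9) mod 19; (10|19)=-1, (9|19)=+1; (−1)^{2·1·9}·(-1)^1·(+1)^2 = -1.
v=5: a=5^2·(≡2), b=5^2·(≡4) mod 5; (2|5)=-1, (4|5)=+1; (−1)^{2·2·2}·(-1)^2·(+1)^2 = +1.
(1547, -4056234 / ℚ) ramifies at {3, 19}: a division algebra.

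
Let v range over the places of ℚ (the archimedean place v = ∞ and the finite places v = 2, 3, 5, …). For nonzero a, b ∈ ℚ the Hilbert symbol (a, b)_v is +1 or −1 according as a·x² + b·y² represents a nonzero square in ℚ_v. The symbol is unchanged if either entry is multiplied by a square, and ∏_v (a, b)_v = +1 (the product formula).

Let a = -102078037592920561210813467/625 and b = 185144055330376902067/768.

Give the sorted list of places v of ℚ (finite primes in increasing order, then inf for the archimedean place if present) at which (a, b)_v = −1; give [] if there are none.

(a, b) ≡ (-97867, 2079561) mod (ℚ^×)²; places V = {2, 3, 5, 7, 11, 29, 31, 41, 53, ∞}.
(a,b)_∞: sgn(-97867)=−, sgn(2079561)=+, so +1.
(a,b)_53: α=4, u≡40; β=3, v≡4 (mod 53); (40|53)=+1, (4|53)=+1; sign (−1)^0·+1^3·+1^4 = +1.
(a,b)_7: α=5, u≡3; β=6, v≡4 (mod 7); (3|7)=-1, (4|7)=+1; sign (−1)^0·-1^6·+1^5 = +1.
(a,b)_41: α=1, u≡32; β=1, v≡4 (mod 41); (32|41)=+1, (4|41)=+1; sign (−1)^0·+1^1·+1^1 = +1.
(a,b)_2: α=0, β=-8; u≡5, v≡1 (mod 8); ε(u)ε(v)=0·0, αω(v)=0·0, βω(u)=-8·1; sum ≡ 0  ⇒  +1.
(a,b)_31: α=3, u≡25; β=2, v≡1 (mod 31); (25|31)=+1, (1|31)=+1; sign (−1)^0·+1^2·+1^3 = +1.
(a,b)_29: α=4, u≡21; β=3, v≡3 (mod 29); (21|29)=-1, (3|29)=-1; sign (−1)^0·-1^3·-1^4 = -1.
(a,b)_11: α=1, u≡6; β=1, v≡1 (mod 11); (6|11)=-1, (1|11)=+1; sign (−1)^1·-1^1·+1^1 = +1.
(a,b)_3: α=4, u≡2; β=-1, v≡1 (mod 3); (2|3)=-1, (1|3)=+1; sign (−1)^0·-1^-1·+1^4 = -1.
(a,b)_5: α=-4, u≡3; β=0, v≡4 (mod 5); (3|5)=-1, (4|5)=+1; sign (−1)^0·-1^0·+1^-4 = +1.
|Ram(-97867, 2079561)| = 2, even; anisotropic at {3, 29}.

[3, 29]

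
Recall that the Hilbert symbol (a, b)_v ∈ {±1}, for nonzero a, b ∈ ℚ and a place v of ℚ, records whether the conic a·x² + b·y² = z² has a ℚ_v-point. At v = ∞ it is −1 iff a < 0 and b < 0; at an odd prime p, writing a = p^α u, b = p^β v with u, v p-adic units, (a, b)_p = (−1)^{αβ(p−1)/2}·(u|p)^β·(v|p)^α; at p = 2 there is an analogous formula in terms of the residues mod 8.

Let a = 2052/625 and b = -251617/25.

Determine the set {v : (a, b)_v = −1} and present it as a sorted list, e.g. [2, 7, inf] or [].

[3, 17]

Mod squares: a ≡ 57, b ≡ -697. Check v ∈ {∞, 2, 3, 5, 17, 19, 41}.
v=2: v_2(a)=2, v_2(b)=0; units ≡ 1, 7 (mod 8); ε·ε+αω+βω = 0·1+2·0+0·0 ≡ 0  ⇒  (a,b)_2 = +1.
v=3: a=3^3·(≡1), b=3^0·(≡2) mod 3; (1|3)=+1, (2|3)=-1; (−1)^{3·0·1}·(+1)^0·(-1)^3 = -1.
v=41: a=41^0·(≡33), b=41^1·(≡12) mod 41; (33|41)=+1, (12|41)=-1; (−1)^{0·1·20}·(+1)^1·(-1)^0 = +1.
v=5: a=5^-4·(≡2), b=5^-2·(≡3) mod 5; (2|5)=-1, (3|5)=-1; (−1)^{-4·-2·2}·(-1)^-2·(-1)^-4 = +1.
v=∞: 57 > 0 and -697 < 0  ⇒  (a,b)_∞ = +1.
v=19: a=19^1·(≡3), b=19^2·(≡1) mod 19; (3|19)=-1, (1|19)=+1; (−1)^{1·2·9}·(-1)^2·(+1)^1 = +1.
v=17: a=17^0·(≡14), b=17^1·(≡5) mod 17; (14|17)=-1, (5|17)=-1; (−1)^{0·1·8}·(-1)^1·(-1)^0 = -1.
|Ram(57, -697)| = 2, even; anisotropic at {3, 17}.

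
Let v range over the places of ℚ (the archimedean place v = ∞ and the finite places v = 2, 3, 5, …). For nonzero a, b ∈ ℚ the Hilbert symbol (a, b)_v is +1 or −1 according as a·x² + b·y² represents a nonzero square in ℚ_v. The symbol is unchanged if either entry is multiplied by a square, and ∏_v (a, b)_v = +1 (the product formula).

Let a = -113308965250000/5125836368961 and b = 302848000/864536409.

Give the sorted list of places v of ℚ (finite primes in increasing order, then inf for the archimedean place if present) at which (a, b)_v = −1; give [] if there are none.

[7, 19]

(a, b) ≡ (-7429, 70) mod (ℚ^×)²; places V = {2, 3, 5, 7, 11, 13, 17, 19, 23, ∞}.
(a,b)_2: α=4, β=11; u≡3, v≡3 (mod 8); ε(u)ε(v)=1·1, αω(v)=4·1, βω(u)=11·1; sum ≡ 0  ⇒  +1.
(a,b)_23: α=1, u≡17; β=0, v≡16 (mod 23); (17|23)=-1, (16|23)=+1; sign (−1)^0·-1^0·+1^1 = +1.
(a,b)_∞: sgn(-7429)=−, sgn(70)=+, so +1.
(a,b)_7: α=-2, u≡3; β=1, v≡5 (mod 7); (3|7)=-1, (5|7)=-1; sign (−1)^0·-1^1·-1^-2 = -1.
(a,b)_13: α=2, u≡7; β=2, v≡6 (mod 13); (7|13)=-1, (6|13)=-1; sign (−1)^0·-1^2·-1^2 = +1.
(a,b)_3: α=-10, u≡2; β=-10, v≡1 (mod 3); (2|3)=-1, (1|3)=+1; sign (−1)^0·-1^-10·+1^-10 = +1.
(a,b)_19: α=3, u≡14; β=0, v≡13 (mod 19); (14|19)=-1, (13|19)=-1; sign (−1)^0·-1^0·-1^3 = -1.
(a,b)_11: α=-6, u≡6; β=-4, v≡4 (mod 11); (6|11)=-1, (4|11)=+1; sign (−1)^0·-1^-4·+1^-6 = +1.
(a,b)_5: α=6, u≡4; β=3, v≡1 (mod 5); (4|5)=+1, (1|5)=+1; sign (−1)^0·+1^3·+1^6 = +1.
(a,b)_17: α=1, u≡5; β=0, v≡15 (mod 17); (5|17)=-1, (15|17)=+1; sign (−1)^0·-1^0·+1^1 = +1.
Ram(-7429, 70) = {7, 19}; no ℚ_7-point on the conic.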